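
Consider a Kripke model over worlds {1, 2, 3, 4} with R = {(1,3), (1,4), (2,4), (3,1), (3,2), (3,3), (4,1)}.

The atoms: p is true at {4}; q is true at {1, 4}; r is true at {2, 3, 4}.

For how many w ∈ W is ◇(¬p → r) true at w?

1: successors {3, 4}; ¬p → r there: 3:T, 4:T. ✓
2: successors {4}; ¬p → r there: 4:T. ✓
3: successors {1, 2, 3}; ¬p → r there: 1:F, 2:T, 3:T. ✓
4: successors {1}; ¬p → r there: 1:F. ✗
Satisfying worlds: {1, 2, 3}.

3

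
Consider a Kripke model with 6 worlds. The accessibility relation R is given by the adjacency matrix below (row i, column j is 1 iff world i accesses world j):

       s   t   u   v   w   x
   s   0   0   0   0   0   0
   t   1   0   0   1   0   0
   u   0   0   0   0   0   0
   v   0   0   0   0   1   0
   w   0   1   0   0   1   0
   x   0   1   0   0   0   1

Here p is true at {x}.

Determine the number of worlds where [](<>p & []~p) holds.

s: no successors, so [](<>p & []~p) holds vacuously. ✓
t: successors {s, v}; <>p & []~p there: s:F, v:F. ✗
u: no successors, so [](<>p & []~p) holds vacuously. ✓
v: successors {w}; <>p & []~p there: w:F. ✗
w: successors {t, w}; <>p & []~p there: t:F, w:F. ✗
x: successors {t, x}; <>p & []~p there: t:F, x:F. ✗
Satisfying worlds: {s, u}.

2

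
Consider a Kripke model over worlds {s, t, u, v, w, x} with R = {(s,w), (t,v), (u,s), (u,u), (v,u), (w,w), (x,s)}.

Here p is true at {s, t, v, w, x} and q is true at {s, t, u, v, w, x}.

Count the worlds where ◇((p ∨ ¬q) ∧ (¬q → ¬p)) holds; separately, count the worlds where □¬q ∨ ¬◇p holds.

5 and 1

For ◇((p ∨ ¬q) ∧ (¬q → ¬p)):
s: successors {w}; (p ∨ ¬q) ∧ (¬q → ¬p) there: w:T. ✓
t: successors {v}; (p ∨ ¬q) ∧ (¬q → ¬p) there: v:T. ✓
u: successors {s, u}; (p ∨ ¬q) ∧ (¬q → ¬p) there: s:T, u:F. ✓
v: successors {u}; (p ∨ ¬q) ∧ (¬q → ¬p) there: u:F. ✗
w: successors {w}; (p ∨ ¬q) ∧ (¬q → ¬p) there: w:T. ✓
x: successors {s}; (p ∨ ¬q) ∧ (¬q → ¬p) there: s:T. ✓
— 5 worlds.
For □¬q ∨ ¬◇p:
s: □¬q is F, ¬◇p is F. ✗
t: □¬q is F, ¬◇p is F. ✗
u: □¬q is F, ¬◇p is F. ✗
v: □¬q is F, ¬◇p is T. ✓
w: □¬q is F, ¬◇p is F. ✗
x: □¬q is F, ¬◇p is F. ✗
— 1 world.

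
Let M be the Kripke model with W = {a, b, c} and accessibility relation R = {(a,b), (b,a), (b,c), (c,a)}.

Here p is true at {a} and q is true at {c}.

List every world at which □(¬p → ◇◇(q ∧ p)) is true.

a: successors {b}; ¬p → ◇◇(q ∧ p) there: b:F. ✗
b: successors {a, c}; ¬p → ◇◇(q ∧ p) there: a:T, c:F. ✗
c: successors {a}; ¬p → ◇◇(q ∧ p) there: a:T. ✓

{c}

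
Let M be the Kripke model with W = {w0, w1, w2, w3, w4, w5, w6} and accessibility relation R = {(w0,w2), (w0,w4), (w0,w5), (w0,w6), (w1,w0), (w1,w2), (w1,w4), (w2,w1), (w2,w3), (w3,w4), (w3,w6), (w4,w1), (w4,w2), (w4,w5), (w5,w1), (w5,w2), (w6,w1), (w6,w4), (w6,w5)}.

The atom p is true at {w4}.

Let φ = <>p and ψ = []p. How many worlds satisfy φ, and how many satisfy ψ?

4 and 0

For <>p:
w0: successors {w2, w4, w5, w6}; p there: w2:F, w4:T, w5:F, w6:F. ✓
w1: successors {w0, w2, w4}; p there: w0:F, w2:F, w4:T. ✓
w2: successors {w1, w3}; p there: w1:F, w3:F. ✗
w3: successors {w4, w6}; p there: w4:T, w6:F. ✓
w4: successors {w1, w2, w5}; p there: w1:F, w2:F, w5:F. ✗
w5: successors {w1, w2}; p there: w1:F, w2:F. ✗
w6: successors {w1, w4, w5}; p there: w1:F, w4:T, w5:F. ✓
— 4 worlds.
For []p:
w0: successors {w2, w4, w5, w6}; p there: w2:F, w4:T, w5:F, w6:F. ✗
w1: successors {w0, w2, w4}; p there: w0:F, w2:F, w4:T. ✗
w2: successors {w1, w3}; p there: w1:F, w3:F. ✗
w3: successors {w4, w6}; p there: w4:T, w6:F. ✗
w4: successors {w1, w2, w5}; p there: w1:F, w2:F, w5:F. ✗
w5: successors {w1, w2}; p there: w1:F, w2:F. ✗
w6: successors {w1, w4, w5}; p there: w1:F, w4:T, w5:F. ✗
— 0 worlds.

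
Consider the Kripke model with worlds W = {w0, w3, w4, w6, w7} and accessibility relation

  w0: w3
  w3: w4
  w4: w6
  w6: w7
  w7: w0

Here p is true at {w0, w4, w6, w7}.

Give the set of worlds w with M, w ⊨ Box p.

{w3, w4, w6, w7}

w0: successors {w3}; p there: w3:F. ✗
w3: successors {w4}; p there: w4:T. ✓
w4: successors {w6}; p there: w6:T. ✓
w6: successors {w7}; p there: w7:T. ✓
w7: successors {w0}; p there: w0:T. ✓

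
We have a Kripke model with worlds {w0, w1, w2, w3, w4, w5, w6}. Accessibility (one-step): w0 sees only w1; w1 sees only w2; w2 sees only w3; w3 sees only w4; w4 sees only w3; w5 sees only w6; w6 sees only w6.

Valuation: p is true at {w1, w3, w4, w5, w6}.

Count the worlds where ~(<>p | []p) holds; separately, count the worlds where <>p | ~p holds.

For ~(<>p | []p):
w0: <>p | []p is T. ✗
w1: <>p | []p is F. ✓
w2: <>p | []p is T. ✗
w3: <>p | []p is T. ✗
w4: <>p | []p is T. ✗
w5: <>p | []p is T. ✗
w6: <>p | []p is T. ✗
— 1 world.
For <>p | ~p:
w0: <>p is T, ~p is T. ✓
w1: <>p is F, ~p is F. ✗
w2: <>p is T, ~p is T. ✓
w3: <>p is T, ~p is F. ✓
w4: <>p is T, ~p is F. ✓
w5: <>p is T, ~p is F. ✓
w6: <>p is T, ~p is F. ✓
— 6 worlds.

1 and 6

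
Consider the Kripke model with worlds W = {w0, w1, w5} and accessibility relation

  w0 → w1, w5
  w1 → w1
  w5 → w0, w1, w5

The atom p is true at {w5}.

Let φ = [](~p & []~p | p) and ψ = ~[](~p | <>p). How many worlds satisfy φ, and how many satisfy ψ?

For [](~p & []~p | p):
w0: successors {w1, w5}; ~p & []~p | p there: w1:T, w5:T. ✓
w1: successors {w1}; ~p & []~p | p there: w1:T. ✓
w5: successors {w0, w1, w5}; ~p & []~p | p there: w0:F, w1:T, w5:T. ✗
— 2 worlds.
For ~[](~p | <>p):
w0: [](~p | <>p) is T. ✗
w1: [](~p | <>p) is T. ✗
w5: [](~p | <>p) is T. ✗
— 0 worlds.

2 and 0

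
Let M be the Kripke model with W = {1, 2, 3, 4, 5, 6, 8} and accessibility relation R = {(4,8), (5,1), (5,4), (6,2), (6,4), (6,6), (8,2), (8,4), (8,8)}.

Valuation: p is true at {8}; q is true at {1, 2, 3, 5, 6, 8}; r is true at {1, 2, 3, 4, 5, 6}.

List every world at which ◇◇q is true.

{4, 5, 6, 8}

1: no successors, so ◇◇q fails. ✗
2: no successors, so ◇◇q fails. ✗
3: no successors, so ◇◇q fails. ✗
4: successors {8}; ◇q there: 8:T. ✓
5: successors {1, 4}; ◇q there: 1:F, 4:T. ✓
6: successors {2, 4, 6}; ◇q there: 2:F, 4:T, 6:T. ✓
8: successors {2, 4, 8}; ◇q there: 2:F, 4:T, 8:T. ✓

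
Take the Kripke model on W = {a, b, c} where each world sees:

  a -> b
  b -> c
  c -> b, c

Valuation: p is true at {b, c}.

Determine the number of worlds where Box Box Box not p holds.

a: successors {b}; Box Box not p there: b:F. ✗
b: successors {c}; Box Box not p there: c:F. ✗
c: successors {b, c}; Box Box not p there: b:F, c:F. ✗
Satisfying worlds: ∅.

0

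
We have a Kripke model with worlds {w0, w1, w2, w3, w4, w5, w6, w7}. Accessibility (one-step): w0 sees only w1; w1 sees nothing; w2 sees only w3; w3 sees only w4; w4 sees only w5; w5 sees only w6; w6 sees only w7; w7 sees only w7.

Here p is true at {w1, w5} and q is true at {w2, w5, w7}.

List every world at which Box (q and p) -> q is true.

w0: Box (q and p) is F, q is F. ✓
w1: Box (q and p) is T, q is F. ✗
w2: Box (q and p) is F, q is T. ✓
w3: Box (q and p) is F, q is F. ✓
w4: Box (q and p) is T, q is F. ✗
w5: Box (q and p) is F, q is T. ✓
w6: Box (q and p) is F, q is F. ✓
w7: Box (q and p) is F, q is T. ✓

{w0, w2, w3, w5, w6, w7}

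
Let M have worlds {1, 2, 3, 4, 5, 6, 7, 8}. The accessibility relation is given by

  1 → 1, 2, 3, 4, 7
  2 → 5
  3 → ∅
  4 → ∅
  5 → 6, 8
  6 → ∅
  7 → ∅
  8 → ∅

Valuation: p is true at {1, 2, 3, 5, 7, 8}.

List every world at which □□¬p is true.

{3, 4, 5, 6, 7, 8}

1: successors {1, 2, 3, 4, 7}; □¬p there: 1:F, 2:F, 3:T, 4:T, 7:T. ✗
2: successors {5}; □¬p there: 5:F. ✗
3: no successors, so □□¬p holds vacuously. ✓
4: no successors, so □□¬p holds vacuously. ✓
5: successors {6, 8}; □¬p there: 6:T, 8:T. ✓
6: no successors, so □□¬p holds vacuously. ✓
7: no successors, so □□¬p holds vacuously. ✓
8: no successors, so □□¬p holds vacuously. ✓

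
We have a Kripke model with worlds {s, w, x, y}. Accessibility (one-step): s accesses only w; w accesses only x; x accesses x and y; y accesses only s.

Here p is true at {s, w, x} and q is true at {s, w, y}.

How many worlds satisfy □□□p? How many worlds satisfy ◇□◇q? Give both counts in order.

1 and 3

For □□□p:
s: successors {w}; □□p there: w:F. ✗
w: successors {x}; □□p there: x:F. ✗
x: successors {x, y}; □□p there: x:F, y:T. ✗
y: successors {s}; □□p there: s:T. ✓
— 1 world.
For ◇□◇q:
s: successors {w}; □◇q there: w:T. ✓
w: successors {x}; □◇q there: x:T. ✓
x: successors {x, y}; □◇q there: x:T, y:T. ✓
y: successors {s}; □◇q there: s:F. ✗
— 3 worlds.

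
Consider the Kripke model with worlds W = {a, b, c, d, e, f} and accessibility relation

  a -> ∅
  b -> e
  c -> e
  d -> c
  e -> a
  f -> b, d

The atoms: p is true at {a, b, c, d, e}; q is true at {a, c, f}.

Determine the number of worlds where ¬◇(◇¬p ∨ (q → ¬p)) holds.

a: ◇(◇¬p ∨ (q → ¬p)) is F. ✓
b: ◇(◇¬p ∨ (q → ¬p)) is T. ✗
c: ◇(◇¬p ∨ (q → ¬p)) is T. ✗
d: ◇(◇¬p ∨ (q → ¬p)) is F. ✓
e: ◇(◇¬p ∨ (q → ¬p)) is F. ✓
f: ◇(◇¬p ∨ (q → ¬p)) is T. ✗
Satisfying worlds: {a, d, e}.

3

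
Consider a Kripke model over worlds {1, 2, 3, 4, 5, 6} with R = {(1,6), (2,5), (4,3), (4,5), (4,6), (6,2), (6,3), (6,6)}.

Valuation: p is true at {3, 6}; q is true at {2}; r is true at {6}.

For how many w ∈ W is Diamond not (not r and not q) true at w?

1: successors {6}; not (not r and not q) there: 6:T. ✓
2: successors {5}; not (not r and not q) there: 5:F. ✗
3: no successors, so Diamond not (not r and not q) fails. ✗
4: successors {3, 5, 6}; not (not r and not q) there: 3:F, 5:F, 6:T. ✓
5: no successors, so Diamond not (not r and not q) fails. ✗
6: successors {2, 3, 6}; not (not r and not q) there: 2:T, 3:F, 6:T. ✓
Satisfying worlds: {1, 4, 6}.

3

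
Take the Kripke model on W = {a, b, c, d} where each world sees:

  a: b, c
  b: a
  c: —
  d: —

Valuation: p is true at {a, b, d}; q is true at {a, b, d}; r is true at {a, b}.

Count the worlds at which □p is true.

3

a: successors {b, c}; p there: b:T, c:F. ✗
b: successors {a}; p there: a:T. ✓
c: no successors, so □p holds vacuously. ✓
d: no successors, so □p holds vacuously. ✓
Satisfying worlds: {b, c, d}.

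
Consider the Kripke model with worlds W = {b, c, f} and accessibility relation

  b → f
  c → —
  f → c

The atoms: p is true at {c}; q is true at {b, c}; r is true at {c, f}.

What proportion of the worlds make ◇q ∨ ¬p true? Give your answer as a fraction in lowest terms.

2/3

b: ◇q is F, ¬p is T. ✓
c: ◇q is F, ¬p is F. ✗
f: ◇q is T, ¬p is T. ✓
That's 2 of 3 worlds, so 2/3.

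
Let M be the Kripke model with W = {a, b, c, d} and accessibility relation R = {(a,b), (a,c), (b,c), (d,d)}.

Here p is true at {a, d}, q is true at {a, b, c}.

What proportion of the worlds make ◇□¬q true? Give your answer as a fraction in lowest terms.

a: successors {b, c}; □¬q there: b:F, c:T. ✓
b: successors {c}; □¬q there: c:T. ✓
c: no successors, so ◇□¬q fails. ✗
d: successors {d}; □¬q there: d:T. ✓
That's 3 of 4 worlds, so 3/4.

3/4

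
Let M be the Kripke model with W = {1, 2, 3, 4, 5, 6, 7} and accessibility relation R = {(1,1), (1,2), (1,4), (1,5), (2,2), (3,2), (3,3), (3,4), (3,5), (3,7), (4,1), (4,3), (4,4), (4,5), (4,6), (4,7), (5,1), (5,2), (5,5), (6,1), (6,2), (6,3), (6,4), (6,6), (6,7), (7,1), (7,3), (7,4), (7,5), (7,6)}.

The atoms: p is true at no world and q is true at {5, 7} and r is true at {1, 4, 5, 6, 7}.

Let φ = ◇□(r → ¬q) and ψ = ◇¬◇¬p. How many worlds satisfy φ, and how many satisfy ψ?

5 and 0

For ◇□(r → ¬q):
1: successors {1, 2, 4, 5}; □(r → ¬q) there: 1:F, 2:T, 4:F, 5:F. ✓
2: successors {2}; □(r → ¬q) there: 2:T. ✓
3: successors {2, 3, 4, 5, 7}; □(r → ¬q) there: 2:T, 3:F, 4:F, 5:F, 7:F. ✓
4: successors {1, 3, 4, 5, 6, 7}; □(r → ¬q) there: 1:F, 3:F, 4:F, 5:F, 6:F, 7:F. ✗
5: successors {1, 2, 5}; □(r → ¬q) there: 1:F, 2:T, 5:F. ✓
6: successors {1, 2, 3, 4, 6, 7}; □(r → ¬q) there: 1:F, 2:T, 3:F, 4:F, 6:F, 7:F. ✓
7: successors {1, 3, 4, 5, 6}; □(r → ¬q) there: 1:F, 3:F, 4:F, 5:F, 6:F. ✗
— 5 worlds.
For ◇¬◇¬p:
1: successors {1, 2, 4, 5}; ¬◇¬p there: 1:F, 2:F, 4:F, 5:F. ✗
2: successors {2}; ¬◇¬p there: 2:F. ✗
3: successors {2, 3, 4, 5, 7}; ¬◇¬p there: 2:F, 3:F, 4:F, 5:F, 7:F. ✗
4: successors {1, 3, 4, 5, 6, 7}; ¬◇¬p there: 1:F, 3:F, 4:F, 5:F, 6:F, 7:F. ✗
5: successors {1, 2, 5}; ¬◇¬p there: 1:F, 2:F, 5:F. ✗
6: successors {1, 2, 3, 4, 6, 7}; ¬◇¬p there: 1:F, 2:F, 3:F, 4:F, 6:F, 7:F. ✗
7: successors {1, 3, 4, 5, 6}; ¬◇¬p there: 1:F, 3:F, 4:F, 5:F, 6:F. ✗
— 0 worlds.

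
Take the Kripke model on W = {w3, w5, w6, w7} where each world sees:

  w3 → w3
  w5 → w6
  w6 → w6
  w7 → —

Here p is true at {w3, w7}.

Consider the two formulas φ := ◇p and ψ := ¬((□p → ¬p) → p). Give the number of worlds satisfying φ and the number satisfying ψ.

For ◇p:
w3: successors {w3}; p there: w3:T. ✓
w5: successors {w6}; p there: w6:F. ✗
w6: successors {w6}; p there: w6:F. ✗
w7: no successors, so ◇p fails. ✗
— 1 world.
For ¬((□p → ¬p) → p):
w3: (□p → ¬p) → p is T. ✗
w5: (□p → ¬p) → p is F. ✓
w6: (□p → ¬p) → p is F. ✓
w7: (□p → ¬p) → p is T. ✗
— 2 worlds.

1 and 2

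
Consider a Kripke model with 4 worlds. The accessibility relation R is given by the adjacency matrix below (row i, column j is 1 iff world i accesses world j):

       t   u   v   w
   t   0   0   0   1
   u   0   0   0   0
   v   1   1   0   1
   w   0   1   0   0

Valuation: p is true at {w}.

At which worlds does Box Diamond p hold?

t: successors {w}; Diamond p there: w:F. ✗
u: no successors, so Box Diamond p holds vacuously. ✓
v: successors {t, u, w}; Diamond p there: t:T, u:F, w:F. ✗
w: successors {u}; Diamond p there: u:F. ✗

{u}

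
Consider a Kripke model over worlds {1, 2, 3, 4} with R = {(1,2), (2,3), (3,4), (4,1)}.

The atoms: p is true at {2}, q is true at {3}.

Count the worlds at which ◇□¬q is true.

3

1: successors {2}; □¬q there: 2:F. ✗
2: successors {3}; □¬q there: 3:T. ✓
3: successors {4}; □¬q there: 4:T. ✓
4: successors {1}; □¬q there: 1:T. ✓
Satisfying worlds: {2, 3, 4}.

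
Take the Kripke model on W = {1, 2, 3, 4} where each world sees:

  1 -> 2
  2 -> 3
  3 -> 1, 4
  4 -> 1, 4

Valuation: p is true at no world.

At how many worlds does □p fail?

4

1: successors {2}; p there: 2:F. ✗
2: successors {3}; p there: 3:F. ✗
3: successors {1, 4}; p there: 1:F, 4:F. ✗
4: successors {1, 4}; p there: 1:F, 4:F. ✗
Satisfying worlds: ∅.
So □p fails at the other 4 worlds.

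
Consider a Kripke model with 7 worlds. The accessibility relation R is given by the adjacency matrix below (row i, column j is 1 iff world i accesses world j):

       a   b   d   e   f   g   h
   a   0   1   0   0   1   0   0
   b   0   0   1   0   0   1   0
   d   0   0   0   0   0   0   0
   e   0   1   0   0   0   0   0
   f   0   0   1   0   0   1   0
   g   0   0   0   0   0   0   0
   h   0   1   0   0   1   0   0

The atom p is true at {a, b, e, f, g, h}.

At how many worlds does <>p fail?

a: successors {b, f}; p there: b:T, f:T. ✓
b: successors {d, g}; p there: d:F, g:T. ✓
d: no successors, so <>p fails. ✗
e: successors {b}; p there: b:T. ✓
f: successors {d, g}; p there: d:F, g:T. ✓
g: no successors, so <>p fails. ✗
h: successors {b, f}; p there: b:T, f:T. ✓
Satisfying worlds: {a, b, e, f, h}.
So <>p fails at the other 2 worlds.

2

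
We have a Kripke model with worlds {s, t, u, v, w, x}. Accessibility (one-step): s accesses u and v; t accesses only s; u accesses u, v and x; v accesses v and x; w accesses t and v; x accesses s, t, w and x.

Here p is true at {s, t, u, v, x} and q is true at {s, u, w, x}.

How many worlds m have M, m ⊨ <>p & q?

s: <>p is T, q is T. ✓
t: <>p is T, q is F. ✗
u: <>p is T, q is T. ✓
v: <>p is T, q is F. ✗
w: <>p is T, q is T. ✓
x: <>p is T, q is T. ✓
Satisfying worlds: {s, u, w, x}.

4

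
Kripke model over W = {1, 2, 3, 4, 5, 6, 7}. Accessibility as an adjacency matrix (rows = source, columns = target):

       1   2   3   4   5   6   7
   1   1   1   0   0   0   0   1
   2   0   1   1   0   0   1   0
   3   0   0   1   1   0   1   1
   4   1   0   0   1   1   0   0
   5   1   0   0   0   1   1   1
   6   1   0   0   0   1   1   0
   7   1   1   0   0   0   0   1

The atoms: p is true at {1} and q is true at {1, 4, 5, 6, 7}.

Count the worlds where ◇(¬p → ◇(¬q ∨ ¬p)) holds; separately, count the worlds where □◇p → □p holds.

7 and 4

For ◇(¬p → ◇(¬q ∨ ¬p)):
1: successors {1, 2, 7}; ¬p → ◇(¬q ∨ ¬p) there: 1:T, 2:T, 7:T. ✓
2: successors {2, 3, 6}; ¬p → ◇(¬q ∨ ¬p) there: 2:T, 3:T, 6:T. ✓
3: successors {3, 4, 6, 7}; ¬p → ◇(¬q ∨ ¬p) there: 3:T, 4:T, 6:T, 7:T. ✓
4: successors {1, 4, 5}; ¬p → ◇(¬q ∨ ¬p) there: 1:T, 4:T, 5:T. ✓
5: successors {1, 5, 6, 7}; ¬p → ◇(¬q ∨ ¬p) there: 1:T, 5:T, 6:T, 7:T. ✓
6: successors {1, 5, 6}; ¬p → ◇(¬q ∨ ¬p) there: 1:T, 5:T, 6:T. ✓
7: successors {1, 2, 7}; ¬p → ◇(¬q ∨ ¬p) there: 1:T, 2:T, 7:T. ✓
— 7 worlds.
For □◇p → □p:
1: □◇p is F, □p is F. ✓
2: □◇p is F, □p is F. ✓
3: □◇p is F, □p is F. ✓
4: □◇p is T, □p is F. ✗
5: □◇p is T, □p is F. ✗
6: □◇p is T, □p is F. ✗
7: □◇p is F, □p is F. ✓
— 4 worlds.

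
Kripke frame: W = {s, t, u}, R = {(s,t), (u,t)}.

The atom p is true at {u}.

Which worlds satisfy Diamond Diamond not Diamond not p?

∅

s: successors {t}; Diamond not Diamond not p there: t:F. ✗
t: no successors, so Diamond Diamond not Diamond not p fails. ✗
u: successors {t}; Diamond not Diamond not p there: t:F. ✗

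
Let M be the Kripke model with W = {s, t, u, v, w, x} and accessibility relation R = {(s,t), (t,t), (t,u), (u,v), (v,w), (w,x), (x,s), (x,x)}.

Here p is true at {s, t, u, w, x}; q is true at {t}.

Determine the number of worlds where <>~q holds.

5

s: successors {t}; ~q there: t:F. ✗
t: successors {t, u}; ~q there: t:F, u:T. ✓
u: successors {v}; ~q there: v:T. ✓
v: successors {w}; ~q there: w:T. ✓
w: successors {x}; ~q there: x:T. ✓
x: successors {s, x}; ~q there: s:T, x:T. ✓
Satisfying worlds: {t, u, v, w, x}.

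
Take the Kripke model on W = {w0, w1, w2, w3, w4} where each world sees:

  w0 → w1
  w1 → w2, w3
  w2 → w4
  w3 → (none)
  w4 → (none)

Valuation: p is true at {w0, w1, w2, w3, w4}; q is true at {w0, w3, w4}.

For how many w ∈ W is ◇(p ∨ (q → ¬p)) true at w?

w0: successors {w1}; p ∨ (q → ¬p) there: w1:T. ✓
w1: successors {w2, w3}; p ∨ (q → ¬p) there: w2:T, w3:T. ✓
w2: successors {w4}; p ∨ (q → ¬p) there: w4:T. ✓
w3: no successors, so ◇(p ∨ (q → ¬p)) fails. ✗
w4: no successors, so ◇(p ∨ (q → ¬p)) fails. ✗
Satisfying worlds: {w0, w1, w2}.

3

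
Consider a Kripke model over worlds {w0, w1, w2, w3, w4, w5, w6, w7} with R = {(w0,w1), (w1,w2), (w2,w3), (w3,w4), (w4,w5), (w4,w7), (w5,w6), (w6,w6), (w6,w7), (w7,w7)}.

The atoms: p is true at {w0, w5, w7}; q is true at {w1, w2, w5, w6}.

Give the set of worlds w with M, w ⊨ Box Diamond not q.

w0: successors {w1}; Diamond not q there: w1:F. ✗
w1: successors {w2}; Diamond not q there: w2:T. ✓
w2: successors {w3}; Diamond not q there: w3:T. ✓
w3: successors {w4}; Diamond not q there: w4:T. ✓
w4: successors {w5, w7}; Diamond not q there: w5:F, w7:T. ✗
w5: successors {w6}; Diamond not q there: w6:T. ✓
w6: successors {w6, w7}; Diamond not q there: w6:T, w7:T. ✓
w7: successors {w7}; Diamond not q there: w7:T. ✓

{w1, w2, w3, w5, w6, w7}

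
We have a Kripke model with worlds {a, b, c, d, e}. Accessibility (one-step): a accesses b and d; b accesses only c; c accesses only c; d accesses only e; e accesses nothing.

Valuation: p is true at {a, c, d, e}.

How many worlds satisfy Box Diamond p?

a: successors {b, d}; Diamond p there: b:T, d:T. ✓
b: successors {c}; Diamond p there: c:T. ✓
c: successors {c}; Diamond p there: c:T. ✓
d: successors {e}; Diamond p there: e:F. ✗
e: no successors, so Box Diamond p holds vacuously. ✓
Satisfying worlds: {a, b, c, e}.

4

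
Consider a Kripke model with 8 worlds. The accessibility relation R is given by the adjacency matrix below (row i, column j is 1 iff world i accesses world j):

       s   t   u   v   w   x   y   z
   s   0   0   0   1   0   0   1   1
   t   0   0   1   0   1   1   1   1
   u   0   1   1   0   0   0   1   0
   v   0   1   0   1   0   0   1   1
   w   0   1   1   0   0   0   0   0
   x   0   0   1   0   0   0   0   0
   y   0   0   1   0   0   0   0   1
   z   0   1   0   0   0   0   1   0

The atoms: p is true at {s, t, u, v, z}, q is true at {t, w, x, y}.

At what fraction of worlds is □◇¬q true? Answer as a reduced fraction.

1/2

s: successors {v, y, z}; ◇¬q there: v:T, y:T, z:F. ✗
t: successors {u, w, x, y, z}; ◇¬q there: u:T, w:T, x:T, y:T, z:F. ✗
u: successors {t, u, y}; ◇¬q there: t:T, u:T, y:T. ✓
v: successors {t, v, y, z}; ◇¬q there: t:T, v:T, y:T, z:F. ✗
w: successors {t, u}; ◇¬q there: t:T, u:T. ✓
x: successors {u}; ◇¬q there: u:T. ✓
y: successors {u, z}; ◇¬q there: u:T, z:F. ✗
z: successors {t, y}; ◇¬q there: t:T, y:T. ✓
That's 4 of 8 worlds, so 4/8 = 1/2.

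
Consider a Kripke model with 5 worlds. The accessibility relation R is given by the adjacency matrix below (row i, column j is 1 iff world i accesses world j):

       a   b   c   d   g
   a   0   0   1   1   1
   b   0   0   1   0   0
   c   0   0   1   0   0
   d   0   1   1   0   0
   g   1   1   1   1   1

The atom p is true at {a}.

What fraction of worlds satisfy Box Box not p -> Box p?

2/5

a: Box Box not p is F, Box p is F. ✓
b: Box Box not p is T, Box p is F. ✗
c: Box Box not p is T, Box p is F. ✗
d: Box Box not p is T, Box p is F. ✗
g: Box Box not p is F, Box p is F. ✓
That's 2 of 5 worlds, so 2/5.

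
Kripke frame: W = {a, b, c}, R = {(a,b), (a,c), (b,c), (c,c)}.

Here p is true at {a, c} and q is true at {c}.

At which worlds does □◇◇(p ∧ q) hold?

{a, b, c}

a: successors {b, c}; ◇◇(p ∧ q) there: b:T, c:T. ✓
b: successors {c}; ◇◇(p ∧ q) there: c:T. ✓
c: successors {c}; ◇◇(p ∧ q) there: c:T. ✓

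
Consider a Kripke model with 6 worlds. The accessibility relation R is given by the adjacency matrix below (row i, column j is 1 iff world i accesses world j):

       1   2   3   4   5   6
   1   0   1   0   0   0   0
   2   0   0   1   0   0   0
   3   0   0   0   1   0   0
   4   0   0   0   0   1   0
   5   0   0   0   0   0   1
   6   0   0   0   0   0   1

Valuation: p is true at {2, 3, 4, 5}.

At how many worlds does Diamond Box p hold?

1: successors {2}; Box p there: 2:T. ✓
2: successors {3}; Box p there: 3:T. ✓
3: successors {4}; Box p there: 4:T. ✓
4: successors {5}; Box p there: 5:F. ✗
5: successors {6}; Box p there: 6:F. ✗
6: successors {6}; Box p there: 6:F. ✗
Satisfying worlds: {1, 2, 3}.

3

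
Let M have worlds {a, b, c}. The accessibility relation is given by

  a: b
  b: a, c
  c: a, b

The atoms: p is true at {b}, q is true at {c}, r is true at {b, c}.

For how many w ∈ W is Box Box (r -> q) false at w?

a: successors {b}; Box (r -> q) there: b:T. ✓
b: successors {a, c}; Box (r -> q) there: a:F, c:F. ✗
c: successors {a, b}; Box (r -> q) there: a:F, b:T. ✗
Satisfying worlds: {a}.
So Box Box (r -> q) fails at the other 2 worlds.

2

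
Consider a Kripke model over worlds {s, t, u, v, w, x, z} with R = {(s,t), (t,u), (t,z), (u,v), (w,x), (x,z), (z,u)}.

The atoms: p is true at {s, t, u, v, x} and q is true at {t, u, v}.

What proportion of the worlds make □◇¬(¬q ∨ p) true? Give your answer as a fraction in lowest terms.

s: successors {t}; ◇¬(¬q ∨ p) there: t:F. ✗
t: successors {u, z}; ◇¬(¬q ∨ p) there: u:F, z:F. ✗
u: successors {v}; ◇¬(¬q ∨ p) there: v:F. ✗
v: no successors, so □◇¬(¬q ∨ p) holds vacuously. ✓
w: successors {x}; ◇¬(¬q ∨ p) there: x:F. ✗
x: successors {z}; ◇¬(¬q ∨ p) there: z:F. ✗
z: successors {u}; ◇¬(¬q ∨ p) there: u:F. ✗
That's 1 of 7 worlds, so 1/7.

1/7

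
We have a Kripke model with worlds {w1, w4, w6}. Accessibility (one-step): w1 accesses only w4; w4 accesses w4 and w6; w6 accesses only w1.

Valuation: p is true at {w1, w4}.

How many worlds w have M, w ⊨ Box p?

w1: successors {w4}; p there: w4:T. ✓
w4: successors {w4, w6}; p there: w4:T, w6:F. ✗
w6: successors {w1}; p there: w1:T. ✓
Satisfying worlds: {w1, w6}.

2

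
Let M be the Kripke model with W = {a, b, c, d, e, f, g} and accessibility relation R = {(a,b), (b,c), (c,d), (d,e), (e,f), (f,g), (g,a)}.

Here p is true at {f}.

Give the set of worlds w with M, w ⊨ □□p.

{d}

a: successors {b}; □p there: b:F. ✗
b: successors {c}; □p there: c:F. ✗
c: successors {d}; □p there: d:F. ✗
d: successors {e}; □p there: e:T. ✓
e: successors {f}; □p there: f:F. ✗
f: successors {g}; □p there: g:F. ✗
g: successors {a}; □p there: a:F. ✗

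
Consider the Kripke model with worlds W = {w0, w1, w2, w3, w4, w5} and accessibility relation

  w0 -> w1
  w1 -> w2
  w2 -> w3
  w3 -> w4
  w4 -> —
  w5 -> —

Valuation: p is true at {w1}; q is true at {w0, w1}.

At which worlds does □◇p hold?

w0: successors {w1}; ◇p there: w1:F. ✗
w1: successors {w2}; ◇p there: w2:F. ✗
w2: successors {w3}; ◇p there: w3:F. ✗
w3: successors {w4}; ◇p there: w4:F. ✗
w4: no successors, so □◇p holds vacuously. ✓
w5: no successors, so □◇p holds vacuously. ✓

{w4, w5}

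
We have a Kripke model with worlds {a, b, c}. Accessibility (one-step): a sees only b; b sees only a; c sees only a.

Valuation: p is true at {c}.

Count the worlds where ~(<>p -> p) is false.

3

a: <>p -> p is T. ✗
b: <>p -> p is T. ✗
c: <>p -> p is T. ✗
Satisfying worlds: ∅.
So ~(<>p -> p) fails at the other 3 worlds.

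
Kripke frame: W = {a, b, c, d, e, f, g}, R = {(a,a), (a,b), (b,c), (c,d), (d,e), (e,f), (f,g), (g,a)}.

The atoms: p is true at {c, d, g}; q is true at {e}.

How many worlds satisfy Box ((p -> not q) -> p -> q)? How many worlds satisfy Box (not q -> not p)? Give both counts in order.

For Box ((p -> not q) -> p -> q):
a: successors {a, b}; (p -> not q) -> p -> q there: a:T, b:T. ✓
b: successors {c}; (p -> not q) -> p -> q there: c:F. ✗
c: successors {d}; (p -> not q) -> p -> q there: d:F. ✗
d: successors {e}; (p -> not q) -> p -> q there: e:T. ✓
e: successors {f}; (p -> not q) -> p -> q there: f:T. ✓
f: successors {g}; (p -> not q) -> p -> q there: g:F. ✗
g: successors {a}; (p -> not q) -> p -> q there: a:T. ✓
— 4 worlds.
For Box (not q -> not p):
a: successors {a, b}; not q -> not p there: a:T, b:T. ✓
b: successors {c}; not q -> not p there: c:F. ✗
c: successors {d}; not q -> not p there: d:F. ✗
d: successors {e}; not q -> not p there: e:T. ✓
e: successors {f}; not q -> not p there: f:T. ✓
f: successors {g}; not q -> not p there: g:F. ✗
g: successors {a}; not q -> not p there: a:T. ✓
— 4 worlds.

4 and 4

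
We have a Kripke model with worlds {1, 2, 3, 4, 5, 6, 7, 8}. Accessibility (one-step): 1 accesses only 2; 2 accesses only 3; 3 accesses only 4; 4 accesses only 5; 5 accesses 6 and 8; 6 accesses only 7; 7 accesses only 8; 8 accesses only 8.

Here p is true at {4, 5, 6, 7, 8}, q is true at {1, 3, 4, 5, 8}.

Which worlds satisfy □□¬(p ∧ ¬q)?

1: successors {2}; □¬(p ∧ ¬q) there: 2:T. ✓
2: successors {3}; □¬(p ∧ ¬q) there: 3:T. ✓
3: successors {4}; □¬(p ∧ ¬q) there: 4:T. ✓
4: successors {5}; □¬(p ∧ ¬q) there: 5:F. ✗
5: successors {6, 8}; □¬(p ∧ ¬q) there: 6:F, 8:T. ✗
6: successors {7}; □¬(p ∧ ¬q) there: 7:T. ✓
7: successors {8}; □¬(p ∧ ¬q) there: 8:T. ✓
8: successors {8}; □¬(p ∧ ¬q) there: 8:T. ✓

{1, 2, 3, 6, 7, 8}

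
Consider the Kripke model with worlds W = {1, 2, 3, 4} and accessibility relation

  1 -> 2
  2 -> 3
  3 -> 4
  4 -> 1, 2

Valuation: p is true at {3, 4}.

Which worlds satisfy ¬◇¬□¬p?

1: ◇¬□¬p is T. ✗
2: ◇¬□¬p is T. ✗
3: ◇¬□¬p is F. ✓
4: ◇¬□¬p is T. ✗

{3}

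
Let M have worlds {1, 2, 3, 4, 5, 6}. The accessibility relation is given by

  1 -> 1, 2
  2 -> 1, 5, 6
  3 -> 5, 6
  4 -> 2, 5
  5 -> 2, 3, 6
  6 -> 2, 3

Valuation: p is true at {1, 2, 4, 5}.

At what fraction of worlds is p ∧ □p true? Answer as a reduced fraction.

1/3

1: p is T, □p is T. ✓
2: p is T, □p is F. ✗
3: p is F, □p is F. ✗
4: p is T, □p is T. ✓
5: p is T, □p is F. ✗
6: p is F, □p is F. ✗
That's 2 of 6 worlds, so 2/6 = 1/3.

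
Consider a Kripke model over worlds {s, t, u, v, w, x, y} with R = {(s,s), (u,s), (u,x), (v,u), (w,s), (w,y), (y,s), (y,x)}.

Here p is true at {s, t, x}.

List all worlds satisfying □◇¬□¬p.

{s, t, v, w, x}

s: successors {s}; ◇¬□¬p there: s:T. ✓
t: no successors, so □◇¬□¬p holds vacuously. ✓
u: successors {s, x}; ◇¬□¬p there: s:T, x:F. ✗
v: successors {u}; ◇¬□¬p there: u:T. ✓
w: successors {s, y}; ◇¬□¬p there: s:T, y:T. ✓
x: no successors, so □◇¬□¬p holds vacuously. ✓
y: successors {s, x}; ◇¬□¬p there: s:T, x:F. ✗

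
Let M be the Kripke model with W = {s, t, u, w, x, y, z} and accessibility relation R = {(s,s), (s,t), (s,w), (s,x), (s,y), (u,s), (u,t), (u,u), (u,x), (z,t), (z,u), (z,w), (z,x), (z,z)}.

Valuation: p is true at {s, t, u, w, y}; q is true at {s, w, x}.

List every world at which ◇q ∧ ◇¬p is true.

{s, u, z}

s: ◇q is T, ◇¬p is T. ✓
t: ◇q is F, ◇¬p is F. ✗
u: ◇q is T, ◇¬p is T. ✓
w: ◇q is F, ◇¬p is F. ✗
x: ◇q is F, ◇¬p is F. ✗
y: ◇q is F, ◇¬p is F. ✗
z: ◇q is T, ◇¬p is T. ✓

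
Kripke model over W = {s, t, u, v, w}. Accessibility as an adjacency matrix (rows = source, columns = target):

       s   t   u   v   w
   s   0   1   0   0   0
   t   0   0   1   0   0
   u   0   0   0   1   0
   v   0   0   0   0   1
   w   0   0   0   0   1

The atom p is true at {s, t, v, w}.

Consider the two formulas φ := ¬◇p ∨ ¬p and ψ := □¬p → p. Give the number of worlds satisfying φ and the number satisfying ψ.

2 and 5

For ¬◇p ∨ ¬p:
s: ¬◇p is F, ¬p is F. ✗
t: ¬◇p is T, ¬p is F. ✓
u: ¬◇p is F, ¬p is T. ✓
v: ¬◇p is F, ¬p is F. ✗
w: ¬◇p is F, ¬p is F. ✗
— 2 worlds.
For □¬p → p:
s: □¬p is F, p is T. ✓
t: □¬p is T, p is T. ✓
u: □¬p is F, p is F. ✓
v: □¬p is F, p is T. ✓
w: □¬p is F, p is T. ✓
— 5 worlds.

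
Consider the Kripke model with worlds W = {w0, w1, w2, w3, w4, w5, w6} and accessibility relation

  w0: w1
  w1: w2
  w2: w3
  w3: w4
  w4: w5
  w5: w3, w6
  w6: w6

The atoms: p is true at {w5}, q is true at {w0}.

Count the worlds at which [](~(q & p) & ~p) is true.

w0: successors {w1}; ~(q & p) & ~p there: w1:T. ✓
w1: successors {w2}; ~(q & p) & ~p there: w2:T. ✓
w2: successors {w3}; ~(q & p) & ~p there: w3:T. ✓
w3: successors {w4}; ~(q & p) & ~p there: w4:T. ✓
w4: successors {w5}; ~(q & p) & ~p there: w5:F. ✗
w5: successors {w3, w6}; ~(q & p) & ~p there: w3:T, w6:T. ✓
w6: successors {w6}; ~(q & p) & ~p there: w6:T. ✓
Satisfying worlds: {w0, w1, w2, w3, w5, w6}.

6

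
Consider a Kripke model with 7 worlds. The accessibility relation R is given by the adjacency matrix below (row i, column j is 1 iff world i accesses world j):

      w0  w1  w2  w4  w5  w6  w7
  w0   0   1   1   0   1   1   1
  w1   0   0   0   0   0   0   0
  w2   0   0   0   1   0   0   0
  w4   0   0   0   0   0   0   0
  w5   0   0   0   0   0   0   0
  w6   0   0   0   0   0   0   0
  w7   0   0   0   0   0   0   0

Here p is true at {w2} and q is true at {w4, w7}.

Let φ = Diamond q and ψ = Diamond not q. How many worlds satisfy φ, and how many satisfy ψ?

For Diamond q:
w0: successors {w1, w2, w5, w6, w7}; q there: w1:F, w2:F, w5:F, w6:F, w7:T. ✓
w1: no successors, so Diamond q fails. ✗
w2: successors {w4}; q there: w4:T. ✓
w4: no successors, so Diamond q fails. ✗
w5: no successors, so Diamond q fails. ✗
w6: no successors, so Diamond q fails. ✗
w7: no successors, so Diamond q fails. ✗
— 2 worlds.
For Diamond not q:
w0: successors {w1, w2, w5, w6, w7}; not q there: w1:T, w2:T, w5:T, w6:T, w7:F. ✓
w1: no successors, so Diamond not q fails. ✗
w2: successors {w4}; not q there: w4:F. ✗
w4: no successors, so Diamond not q fails. ✗
w5: no successors, so Diamond not q fails. ✗
w6: no successors, so Diamond not q fails. ✗
w7: no successors, so Diamond not q fails. ✗
— 1 world.

2 and 1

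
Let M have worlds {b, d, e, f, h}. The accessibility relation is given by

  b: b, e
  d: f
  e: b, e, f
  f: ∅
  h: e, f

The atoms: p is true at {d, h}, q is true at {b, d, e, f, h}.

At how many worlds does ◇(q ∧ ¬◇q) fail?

b: successors {b, e}; q ∧ ¬◇q there: b:F, e:F. ✗
d: successors {f}; q ∧ ¬◇q there: f:T. ✓
e: successors {b, e, f}; q ∧ ¬◇q there: b:F, e:F, f:T. ✓
f: no successors, so ◇(q ∧ ¬◇q) fails. ✗
h: successors {e, f}; q ∧ ¬◇q there: e:F, f:T. ✓
Satisfying worlds: {d, e, h}.
So ◇(q ∧ ¬◇q) fails at the other 2 worlds.

2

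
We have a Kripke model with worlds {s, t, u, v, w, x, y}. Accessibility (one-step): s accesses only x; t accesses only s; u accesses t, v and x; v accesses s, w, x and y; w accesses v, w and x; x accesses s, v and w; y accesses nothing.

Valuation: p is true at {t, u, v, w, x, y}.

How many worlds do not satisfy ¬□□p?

2

s: □□p is F. ✓
t: □□p is T. ✗
u: □□p is F. ✓
v: □□p is F. ✓
w: □□p is F. ✓
x: □□p is F. ✓
y: □□p is T. ✗
Satisfying worlds: {s, u, v, w, x}.
So ¬□□p fails at the other 2 worlds.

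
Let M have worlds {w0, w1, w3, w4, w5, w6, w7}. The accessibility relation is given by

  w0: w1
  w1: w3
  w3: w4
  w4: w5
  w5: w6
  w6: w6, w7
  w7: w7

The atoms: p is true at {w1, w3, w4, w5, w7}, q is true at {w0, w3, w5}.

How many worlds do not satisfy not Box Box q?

2

w0: Box Box q is T. ✗
w1: Box Box q is F. ✓
w3: Box Box q is T. ✗
w4: Box Box q is F. ✓
w5: Box Box q is F. ✓
w6: Box Box q is F. ✓
w7: Box Box q is F. ✓
Satisfying worlds: {w1, w4, w5, w6, w7}.
So not Box Box q fails at the other 2 worlds.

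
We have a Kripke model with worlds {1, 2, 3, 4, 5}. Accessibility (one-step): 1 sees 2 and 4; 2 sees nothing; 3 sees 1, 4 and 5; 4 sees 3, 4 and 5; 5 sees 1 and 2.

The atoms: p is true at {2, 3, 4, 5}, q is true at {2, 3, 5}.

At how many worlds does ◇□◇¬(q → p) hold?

1: successors {2, 4}; □◇¬(q → p) there: 2:T, 4:F. ✓
2: no successors, so ◇□◇¬(q → p) fails. ✗
3: successors {1, 4, 5}; □◇¬(q → p) there: 1:F, 4:F, 5:F. ✗
4: successors {3, 4, 5}; □◇¬(q → p) there: 3:F, 4:F, 5:F. ✗
5: successors {1, 2}; □◇¬(q → p) there: 1:F, 2:T. ✓
Satisfying worlds: {1, 5}.

2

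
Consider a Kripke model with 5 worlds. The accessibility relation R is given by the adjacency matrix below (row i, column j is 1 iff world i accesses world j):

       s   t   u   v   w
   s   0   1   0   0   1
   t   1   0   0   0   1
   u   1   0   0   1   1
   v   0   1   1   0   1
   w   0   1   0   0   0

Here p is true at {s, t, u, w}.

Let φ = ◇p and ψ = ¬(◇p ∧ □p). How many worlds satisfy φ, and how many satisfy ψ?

For ◇p:
s: successors {t, w}; p there: t:T, w:T. ✓
t: successors {s, w}; p there: s:T, w:T. ✓
u: successors {s, v, w}; p there: s:T, v:F, w:T. ✓
v: successors {t, u, w}; p there: t:T, u:T, w:T. ✓
w: successors {t}; p there: t:T. ✓
— 5 worlds.
For ¬(◇p ∧ □p):
s: ◇p ∧ □p is T. ✗
t: ◇p ∧ □p is T. ✗
u: ◇p ∧ □p is F. ✓
v: ◇p ∧ □p is T. ✗
w: ◇p ∧ □p is T. ✗
— 1 world.

5 and 1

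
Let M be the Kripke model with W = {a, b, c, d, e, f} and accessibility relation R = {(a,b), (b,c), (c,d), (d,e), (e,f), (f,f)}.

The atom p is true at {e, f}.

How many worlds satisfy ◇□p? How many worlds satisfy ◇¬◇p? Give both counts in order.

For ◇□p:
a: successors {b}; □p there: b:F. ✗
b: successors {c}; □p there: c:F. ✗
c: successors {d}; □p there: d:T. ✓
d: successors {e}; □p there: e:T. ✓
e: successors {f}; □p there: f:T. ✓
f: successors {f}; □p there: f:T. ✓
— 4 worlds.
For ◇¬◇p:
a: successors {b}; ¬◇p there: b:T. ✓
b: successors {c}; ¬◇p there: c:T. ✓
c: successors {d}; ¬◇p there: d:F. ✗
d: successors {e}; ¬◇p there: e:F. ✗
e: successors {f}; ¬◇p there: f:F. ✗
f: successors {f}; ¬◇p there: f:F. ✗
— 2 worlds.

4 and 2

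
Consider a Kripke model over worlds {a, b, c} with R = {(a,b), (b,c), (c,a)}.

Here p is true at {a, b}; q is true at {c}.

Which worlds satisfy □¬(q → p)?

{b}

a: successors {b}; ¬(q → p) there: b:F. ✗
b: successors {c}; ¬(q → p) there: c:T. ✓
c: successors {a}; ¬(q → p) there: a:F. ✗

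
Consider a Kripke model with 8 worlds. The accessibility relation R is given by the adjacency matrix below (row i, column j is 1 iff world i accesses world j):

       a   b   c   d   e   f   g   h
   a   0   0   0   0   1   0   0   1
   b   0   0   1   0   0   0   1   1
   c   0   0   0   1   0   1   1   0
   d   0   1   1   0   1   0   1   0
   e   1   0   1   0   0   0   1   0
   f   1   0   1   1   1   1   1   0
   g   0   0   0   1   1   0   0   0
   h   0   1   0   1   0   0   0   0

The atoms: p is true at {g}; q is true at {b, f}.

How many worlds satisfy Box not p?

a: successors {e, h}; not p there: e:T, h:T. ✓
b: successors {c, g, h}; not p there: c:T, g:F, h:T. ✗
c: successors {d, f, g}; not p there: d:T, f:T, g:F. ✗
d: successors {b, c, e, g}; not p there: b:T, c:T, e:T, g:F. ✗
e: successors {a, c, g}; not p there: a:T, c:T, g:F. ✗
f: successors {a, c, d, e, f, g}; not p there: a:T, c:T, d:T, e:T, f:T, g:F. ✗
g: successors {d, e}; not p there: d:T, e:T. ✓
h: successors {b, d}; not p there: b:T, d:T. ✓
Satisfying worlds: {a, g, h}.

3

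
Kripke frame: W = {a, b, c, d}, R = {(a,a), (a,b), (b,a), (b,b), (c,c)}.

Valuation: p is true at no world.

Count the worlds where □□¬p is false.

0

a: successors {a, b}; □¬p there: a:T, b:T. ✓
b: successors {a, b}; □¬p there: a:T, b:T. ✓
c: successors {c}; □¬p there: c:T. ✓
d: no successors, so □□¬p holds vacuously. ✓
Satisfying worlds: {a, b, c, d}.
So □□¬p fails at the other 0 worlds.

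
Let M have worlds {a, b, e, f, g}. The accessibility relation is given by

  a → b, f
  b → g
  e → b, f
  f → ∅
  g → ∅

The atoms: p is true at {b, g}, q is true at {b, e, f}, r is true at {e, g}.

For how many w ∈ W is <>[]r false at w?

2

a: successors {b, f}; []r there: b:T, f:T. ✓
b: successors {g}; []r there: g:T. ✓
e: successors {b, f}; []r there: b:T, f:T. ✓
f: no successors, so <>[]r fails. ✗
g: no successors, so <>[]r fails. ✗
Satisfying worlds: {a, b, e}.
So <>[]r fails at the other 2 worlds.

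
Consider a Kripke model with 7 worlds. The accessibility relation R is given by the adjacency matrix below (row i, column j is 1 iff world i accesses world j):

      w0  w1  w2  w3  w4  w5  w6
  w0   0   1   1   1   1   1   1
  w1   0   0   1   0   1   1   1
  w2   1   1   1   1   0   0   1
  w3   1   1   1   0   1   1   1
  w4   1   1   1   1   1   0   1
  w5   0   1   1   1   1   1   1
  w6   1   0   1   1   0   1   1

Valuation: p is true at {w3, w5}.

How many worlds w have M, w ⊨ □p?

w0: successors {w1, w2, w3, w4, w5, w6}; p there: w1:F, w2:F, w3:T, w4:F, w5:T, w6:F. ✗
w1: successors {w2, w4, w5, w6}; p there: w2:F, w4:F, w5:T, w6:F. ✗
w2: successors {w0, w1, w2, w3, w6}; p there: w0:F, w1:F, w2:F, w3:T, w6:F. ✗
w3: successors {w0, w1, w2, w4, w5, w6}; p there: w0:F, w1:F, w2:F, w4:F, w5:T, w6:F. ✗
w4: successors {w0, w1, w2, w3, w4, w6}; p there: w0:F, w1:F, w2:F, w3:T, w4:F, w6:F. ✗
w5: successors {w1, w2, w3, w4, w5, w6}; p there: w1:F, w2:F, w3:T, w4:F, w5:T, w6:F. ✗
w6: successors {w0, w2, w3, w5, w6}; p there: w0:F, w2:F, w3:T, w5:T, w6:F. ✗
Satisfying worlds: ∅.

0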